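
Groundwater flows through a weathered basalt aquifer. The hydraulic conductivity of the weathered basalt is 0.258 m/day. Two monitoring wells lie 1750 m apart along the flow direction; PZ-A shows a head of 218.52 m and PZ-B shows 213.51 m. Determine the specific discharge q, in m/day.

Hydraulic gradient i = (218.52 − 213.51) / 1750 = 5.01 / 1750 = 0.002863.
Specific discharge q = K · i = 0.2580 × 0.002863 = 0.0007386 m/day.

0.000739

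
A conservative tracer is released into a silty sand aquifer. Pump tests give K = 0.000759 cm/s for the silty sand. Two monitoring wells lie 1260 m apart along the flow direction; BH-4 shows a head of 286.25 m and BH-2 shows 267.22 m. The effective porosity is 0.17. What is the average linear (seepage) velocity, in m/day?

0.0583

Convert K: 0.000759 cm/s × 864 = 0.6558 m/day.
Hydraulic gradient i = (286.25 − 267.22) / 1260 = 19.03 / 1260 = 0.01510.
Darcy flux q = K · i = 0.6558 × 0.01510 = 0.009904 m/day.
Seepage velocity v = q / n_e = 0.009904 / 0.17 = 0.05826 m/day.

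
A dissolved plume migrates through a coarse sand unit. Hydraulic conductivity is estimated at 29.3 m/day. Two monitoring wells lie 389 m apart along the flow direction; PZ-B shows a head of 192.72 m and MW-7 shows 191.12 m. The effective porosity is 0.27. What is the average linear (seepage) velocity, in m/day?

0.446

Hydraulic gradient i = (192.72 − 191.12) / 389 = 1.6 / 389 = 0.004113.
Darcy flux q = K · i = 29.30 × 0.004113 = 0.1205 m/day.
Seepage velocity v = q / n_e = 0.1205 / 0.27 = 0.4463 m/day.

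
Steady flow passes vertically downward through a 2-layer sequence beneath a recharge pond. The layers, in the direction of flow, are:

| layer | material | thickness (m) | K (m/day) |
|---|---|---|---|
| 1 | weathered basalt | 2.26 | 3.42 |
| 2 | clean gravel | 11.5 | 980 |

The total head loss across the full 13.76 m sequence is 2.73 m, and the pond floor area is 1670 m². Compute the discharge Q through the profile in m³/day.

6780

Flow is perpendicular to layering, so the layers act in series and the equivalent K is the thickness-weighted harmonic mean.
Total thickness L = 2.26 + 11.5 = 13.76 m.
Σ(b_i/K_i) = 2.26/3.42 + 11.5/980 = 0.6726 d.
K_eq = L / Σ(b_i/K_i) = 13.76 / 0.6726 = 20.46 m/day.
Q = K_eq · A · (Δh/L) = 20.46 × 1670 × (2.73/13.76) = 6779 m³/day.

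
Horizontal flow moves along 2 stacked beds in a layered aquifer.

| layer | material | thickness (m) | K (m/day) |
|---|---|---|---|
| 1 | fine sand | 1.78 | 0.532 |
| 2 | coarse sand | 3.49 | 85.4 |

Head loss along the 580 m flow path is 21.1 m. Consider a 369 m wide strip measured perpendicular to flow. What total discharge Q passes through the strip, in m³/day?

4010

Flow is parallel to layering, so each bed carries its own Darcy discharge and the transmissivities add.
Σ(K_i·b_i) = 0.532×1.78 + 85.4×3.49 = 299.0 m²/day.
Hydraulic gradient i = Δh / L = 21.1 / 580 = 0.03638.
Q = Σ(K_i·b_i) · W · i = 299.0 × 369 × 0.03638 = 4014 m³/day.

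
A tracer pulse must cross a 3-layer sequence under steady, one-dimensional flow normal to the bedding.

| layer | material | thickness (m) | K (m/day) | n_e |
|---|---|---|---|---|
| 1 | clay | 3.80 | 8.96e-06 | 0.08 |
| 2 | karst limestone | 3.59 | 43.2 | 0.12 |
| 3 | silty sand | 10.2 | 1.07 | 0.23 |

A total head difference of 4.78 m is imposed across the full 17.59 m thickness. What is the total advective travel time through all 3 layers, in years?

With flow normal to the layers, continuity requires the same specific discharge q through every layer.
Σ(b_i/K_i) = 3.80/8.96e-06 + 3.59/43.2 + 10.2/1.07 = 4.241e+05 d.
q = Δh / Σ(b_i/K_i) = 4.78 / 4.241e+05 = 1.127e-05 m/day.
In each layer the seepage velocity is v_i = q/n_i, so the layer transit time is t_i = b_i·n_i / q:
  layer 1 (clay): t_1 = 3.80 × 0.08 / 1.127e-05 = 26973 d
  layer 2 (karst limestone): t_2 = 3.59 × 0.12 / 1.127e-05 = 38224 d
  layer 3 (silty sand): t_3 = 10.2 × 0.23 / 1.127e-05 = 2.082e+05 d
Total t = Σ t_i = 2.734e+05 days = 748.4 years.

748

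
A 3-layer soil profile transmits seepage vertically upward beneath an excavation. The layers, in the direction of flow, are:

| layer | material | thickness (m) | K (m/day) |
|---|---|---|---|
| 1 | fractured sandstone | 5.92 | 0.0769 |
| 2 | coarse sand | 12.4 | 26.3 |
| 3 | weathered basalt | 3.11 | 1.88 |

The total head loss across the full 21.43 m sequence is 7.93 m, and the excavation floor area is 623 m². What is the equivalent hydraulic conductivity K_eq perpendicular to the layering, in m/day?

Flow is perpendicular to layering, so the layers act in series and the equivalent K is the thickness-weighted harmonic mean.
Total thickness L = 5.92 + 12.4 + 3.11 = 21.43 m.
Σ(b_i/K_i) = 5.92/0.0769 + 12.4/26.3 + 3.11/1.88 = 79.11 d.
K_eq = L / Σ(b_i/K_i) = 21.43 / 79.11 = 0.2709 m/day.

0.271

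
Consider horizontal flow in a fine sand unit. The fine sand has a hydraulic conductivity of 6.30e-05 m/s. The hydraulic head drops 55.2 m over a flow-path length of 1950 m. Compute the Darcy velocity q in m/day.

Convert K: 6.30e-05 m/s × 86400 = 5.443 m/day.
Hydraulic gradient i = Δh / L = 55.2 / 1950 = 0.02831.
Specific discharge q = K · i = 5.443 × 0.02831 = 0.1541 m/day.

0.154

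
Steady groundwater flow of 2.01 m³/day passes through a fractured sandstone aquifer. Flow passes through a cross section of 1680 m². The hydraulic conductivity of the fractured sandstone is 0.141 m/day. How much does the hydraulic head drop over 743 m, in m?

6.30

From Q = K·A·i, i = Q / (K·A) = 2.01 / (0.1410 × 1680) = 0.008485.
Head loss Δh = i · L = 0.008485 × 743 = 6.305 m.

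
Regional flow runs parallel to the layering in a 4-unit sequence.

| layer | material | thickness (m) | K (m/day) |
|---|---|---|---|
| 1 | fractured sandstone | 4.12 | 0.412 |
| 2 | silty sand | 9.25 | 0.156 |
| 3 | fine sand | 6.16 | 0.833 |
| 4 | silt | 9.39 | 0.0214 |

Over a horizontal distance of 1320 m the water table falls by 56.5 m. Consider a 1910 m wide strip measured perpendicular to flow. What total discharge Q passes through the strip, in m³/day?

693

Flow is parallel to layering, so each bed carries its own Darcy discharge and the transmissivities add.
Σ(K_i·b_i) = 0.412×4.12 + 0.156×9.25 + 0.833×6.16 + 0.0214×9.39 = 8.473 m²/day.
Hydraulic gradient i = Δh / L = 56.5 / 1320 = 0.04280.
Q = Σ(K_i·b_i) · W · i = 8.473 × 1910 × 0.04280 = 692.7 m³/day.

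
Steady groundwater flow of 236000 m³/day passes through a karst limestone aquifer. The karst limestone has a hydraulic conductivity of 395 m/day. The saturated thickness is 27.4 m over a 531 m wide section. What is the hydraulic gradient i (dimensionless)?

Cross-sectional area A = 531 × 27.4 = 14549 m².
From Q = K·A·i, i = Q / (K·A) = 236000 / (395.0 × 14549) = 0.04106.

0.0411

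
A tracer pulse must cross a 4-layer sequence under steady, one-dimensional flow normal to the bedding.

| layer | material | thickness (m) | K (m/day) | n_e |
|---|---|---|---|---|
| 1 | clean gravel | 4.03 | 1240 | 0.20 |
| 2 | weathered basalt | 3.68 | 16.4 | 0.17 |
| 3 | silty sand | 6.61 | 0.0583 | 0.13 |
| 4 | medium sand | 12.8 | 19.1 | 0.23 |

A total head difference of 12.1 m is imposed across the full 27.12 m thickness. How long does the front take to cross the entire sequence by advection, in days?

49.4

With flow normal to the layers, continuity requires the same specific discharge q through every layer.
Σ(b_i/K_i) = 4.03/1240 + 3.68/16.4 + 6.61/0.0583 + 12.8/19.1 = 114.3 d.
q = Δh / Σ(b_i/K_i) = 12.1 / 114.3 = 0.1059 m/day.
In each layer the seepage velocity is v_i = q/n_i, so the layer transit time is t_i = b_i·n_i / q:
  layer 1 (clean gravel): t_1 = 4.03 × 0.20 / 0.1059 = 7.612 d
  layer 2 (weathered basalt): t_2 = 3.68 × 0.17 / 0.1059 = 5.908 d
  layer 3 (silty sand): t_3 = 6.61 × 0.13 / 0.1059 = 8.116 d
  layer 4 (medium sand): t_4 = 12.8 × 0.23 / 0.1059 = 27.80 d
Total t = Σ t_i = 49.44 days.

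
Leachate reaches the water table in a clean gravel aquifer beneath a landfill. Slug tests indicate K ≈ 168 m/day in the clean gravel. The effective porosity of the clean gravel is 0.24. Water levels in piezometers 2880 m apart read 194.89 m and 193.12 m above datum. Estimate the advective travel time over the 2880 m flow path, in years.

Hydraulic gradient i = (194.89 − 193.12) / 2880 = 1.77 / 2880 = 0.0006146.
Darcy flux q = K · i = 168.0 × 0.0006146 = 0.1032 m/day.
Seepage velocity v = q / n_e = 0.1032 / 0.24 = 0.4302 m/day.
Travel time t = L / v = 2880 / 0.4302 = 6694 days = 18.33 years.

18.3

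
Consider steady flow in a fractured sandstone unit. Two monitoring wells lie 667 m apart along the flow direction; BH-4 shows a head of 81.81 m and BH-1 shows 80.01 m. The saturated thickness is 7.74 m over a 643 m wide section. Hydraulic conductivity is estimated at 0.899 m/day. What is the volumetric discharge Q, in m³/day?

12.1

Cross-sectional area A = 643 × 7.74 = 4977 m².
Hydraulic gradient i = (81.81 − 80.01) / 667 = 1.8 / 667 = 0.002699.
Darcy's law: Q = K · A · i = 0.8990 × 4977 × 0.002699 = 12.07 m³/day.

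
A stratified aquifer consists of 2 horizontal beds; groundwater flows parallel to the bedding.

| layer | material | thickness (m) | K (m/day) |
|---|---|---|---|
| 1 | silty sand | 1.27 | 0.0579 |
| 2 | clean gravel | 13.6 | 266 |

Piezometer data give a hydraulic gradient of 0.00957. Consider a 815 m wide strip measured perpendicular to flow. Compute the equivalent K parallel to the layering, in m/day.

243

Flow is parallel to layering, so each bed carries its own Darcy discharge and the transmissivities add.
Σ(K_i·b_i) = 0.0579×1.27 + 266×13.6 = 3618 m²/day.
Total thickness b = 14.87 m, so K_eq = Σ(K_i·b_i)/b = 243.3 m/day.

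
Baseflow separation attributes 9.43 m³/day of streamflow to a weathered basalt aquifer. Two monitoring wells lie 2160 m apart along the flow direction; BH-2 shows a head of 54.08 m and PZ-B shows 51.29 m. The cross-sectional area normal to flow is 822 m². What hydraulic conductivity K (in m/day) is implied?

8.88

Hydraulic gradient i = (54.08 − 51.29) / 2160 = 2.79 / 2160 = 0.001292.
From Q = K·A·i, K = Q / (A·i) = 9.43 / (822.0 × 0.001292) = 8.882 m/day.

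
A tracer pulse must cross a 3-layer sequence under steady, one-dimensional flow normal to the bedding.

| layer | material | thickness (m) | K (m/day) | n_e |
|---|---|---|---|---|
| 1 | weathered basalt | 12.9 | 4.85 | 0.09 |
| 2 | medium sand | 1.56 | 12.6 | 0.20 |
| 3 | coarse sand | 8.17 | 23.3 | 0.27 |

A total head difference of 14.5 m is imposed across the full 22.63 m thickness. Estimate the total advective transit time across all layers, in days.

With flow normal to the layers, continuity requires the same specific discharge q through every layer.
Σ(b_i/K_i) = 12.9/4.85 + 1.56/12.6 + 8.17/23.3 = 3.134 d.
q = Δh / Σ(b_i/K_i) = 14.5 / 3.134 = 4.626 m/day.
In each layer the seepage velocity is v_i = q/n_i, so the layer transit time is t_i = b_i·n_i / q:
  layer 1 (weathered basalt): t_1 = 12.9 × 0.09 / 4.626 = 0.2510 d
  layer 2 (medium sand): t_2 = 1.56 × 0.20 / 4.626 = 0.06744 d
  layer 3 (coarse sand): t_3 = 8.17 × 0.27 / 4.626 = 0.4768 d
Total t = Σ t_i = 0.7952 days.

0.795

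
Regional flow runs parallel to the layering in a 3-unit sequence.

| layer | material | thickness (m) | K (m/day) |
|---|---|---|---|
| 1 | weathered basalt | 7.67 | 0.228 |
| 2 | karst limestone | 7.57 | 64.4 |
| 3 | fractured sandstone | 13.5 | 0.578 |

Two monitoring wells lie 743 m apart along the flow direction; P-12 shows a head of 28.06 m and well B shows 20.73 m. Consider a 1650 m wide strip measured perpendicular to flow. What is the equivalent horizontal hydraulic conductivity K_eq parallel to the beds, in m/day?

Flow is parallel to layering, so each bed carries its own Darcy discharge and the transmissivities add.
Σ(K_i·b_i) = 0.228×7.67 + 64.4×7.57 + 0.578×13.5 = 497.1 m²/day.
Total thickness b = 28.74 m, so K_eq = Σ(K_i·b_i)/b = 17.30 m/day.

17.3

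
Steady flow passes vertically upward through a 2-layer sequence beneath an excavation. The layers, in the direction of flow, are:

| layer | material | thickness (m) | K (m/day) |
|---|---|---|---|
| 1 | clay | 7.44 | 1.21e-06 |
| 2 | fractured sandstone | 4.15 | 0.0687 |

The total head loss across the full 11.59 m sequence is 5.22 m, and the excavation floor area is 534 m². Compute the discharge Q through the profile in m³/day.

Flow is perpendicular to layering, so the layers act in series and the equivalent K is the thickness-weighted harmonic mean.
Total thickness L = 7.44 + 4.15 = 11.59 m.
Σ(b_i/K_i) = 7.44/1.21e-06 + 4.15/0.0687 = 6.149e+06 d.
K_eq = L / Σ(b_i/K_i) = 11.59 / 6.149e+06 = 1.885e-06 m/day.
Q = K_eq · A · (Δh/L) = 1.885e-06 × 534 × (5.22/11.59) = 0.0004533 m³/day.

0.000453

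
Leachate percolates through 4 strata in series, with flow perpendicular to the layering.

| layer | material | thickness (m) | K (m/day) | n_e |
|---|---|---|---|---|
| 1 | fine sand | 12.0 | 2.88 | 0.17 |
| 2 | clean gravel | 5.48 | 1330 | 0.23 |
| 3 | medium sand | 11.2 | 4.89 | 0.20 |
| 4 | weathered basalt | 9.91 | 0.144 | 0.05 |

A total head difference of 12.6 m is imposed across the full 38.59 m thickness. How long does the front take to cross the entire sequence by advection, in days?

36.1

With flow normal to the layers, continuity requires the same specific discharge q through every layer.
Σ(b_i/K_i) = 12.0/2.88 + 5.48/1330 + 11.2/4.89 + 9.91/0.144 = 75.28 d.
q = Δh / Σ(b_i/K_i) = 12.6 / 75.28 = 0.1674 m/day.
In each layer the seepage velocity is v_i = q/n_i, so the layer transit time is t_i = b_i·n_i / q:
  layer 1 (fine sand): t_1 = 12.0 × 0.17 / 0.1674 = 12.19 d
  layer 2 (clean gravel): t_2 = 5.48 × 0.23 / 0.1674 = 7.530 d
  layer 3 (medium sand): t_3 = 11.2 × 0.20 / 0.1674 = 13.38 d
  layer 4 (weathered basalt): t_4 = 9.91 × 0.05 / 0.1674 = 2.960 d
Total t = Σ t_i = 36.06 days.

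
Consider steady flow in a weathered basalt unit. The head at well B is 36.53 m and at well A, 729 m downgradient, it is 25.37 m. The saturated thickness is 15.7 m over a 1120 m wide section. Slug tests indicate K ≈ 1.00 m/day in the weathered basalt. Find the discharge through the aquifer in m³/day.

Cross-sectional area A = 1120 × 15.7 = 17584 m².
Hydraulic gradient i = (36.53 − 25.37) / 729 = 11.16 / 729 = 0.01531.
Darcy's law: Q = K · A · i = 1.000 × 17584 × 0.01531 = 269.2 m³/day.

269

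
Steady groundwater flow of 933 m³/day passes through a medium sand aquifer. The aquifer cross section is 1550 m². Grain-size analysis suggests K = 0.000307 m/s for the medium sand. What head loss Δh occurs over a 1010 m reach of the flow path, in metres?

22.9

Convert K: 0.000307 m/s × 86400 = 26.52 m/day.
From Q = K·A·i, i = Q / (K·A) = 933 / (26.52 × 1550) = 0.02269.
Head loss Δh = i · L = 0.02269 × 1010 = 22.92 m.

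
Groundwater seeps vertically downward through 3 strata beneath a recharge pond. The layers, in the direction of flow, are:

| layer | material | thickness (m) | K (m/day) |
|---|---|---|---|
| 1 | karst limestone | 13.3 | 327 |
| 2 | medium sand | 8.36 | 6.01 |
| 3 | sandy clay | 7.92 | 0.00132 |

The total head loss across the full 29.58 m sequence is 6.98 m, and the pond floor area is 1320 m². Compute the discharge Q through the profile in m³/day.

Flow is perpendicular to layering, so the layers act in series and the equivalent K is the thickness-weighted harmonic mean.
Total thickness L = 13.3 + 8.36 + 7.92 = 29.58 m.
Σ(b_i/K_i) = 13.3/327 + 8.36/6.01 + 7.92/0.00132 = 6001 d.
K_eq = L / Σ(b_i/K_i) = 29.58 / 6001 = 0.004929 m/day.
Q = K_eq · A · (Δh/L) = 0.004929 × 1320 × (6.98/29.58) = 1.535 m³/day.

1.54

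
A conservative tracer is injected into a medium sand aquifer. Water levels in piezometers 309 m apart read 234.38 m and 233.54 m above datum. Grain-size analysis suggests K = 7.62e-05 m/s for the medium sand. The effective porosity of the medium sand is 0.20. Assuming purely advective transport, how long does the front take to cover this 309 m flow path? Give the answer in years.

Convert K: 7.62e-05 m/s × 86400 = 6.584 m/day.
Hydraulic gradient i = (234.38 − 233.54) / 309 = 0.84 / 309 = 0.002718.
Darcy flux q = K · i = 6.584 × 0.002718 = 0.01790 m/day.
Seepage velocity v = q / n_e = 0.01790 / 0.20 = 0.08949 m/day.
Travel time t = L / v = 309 / 0.08949 = 3453 days = 9.454 years.

9.45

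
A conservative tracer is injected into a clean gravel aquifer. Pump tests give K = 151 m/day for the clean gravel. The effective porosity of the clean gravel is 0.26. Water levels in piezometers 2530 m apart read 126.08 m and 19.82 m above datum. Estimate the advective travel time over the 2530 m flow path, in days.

104

Hydraulic gradient i = (126.08 − 19.82) / 2530 = 106.26 / 2530 = 0.04200.
Darcy flux q = K · i = 151.0 × 0.04200 = 6.342 m/day.
Seepage velocity v = q / n_e = 6.342 / 0.26 = 24.39 m/day.
Travel time t = L / v = 2530 / 24.39 = 103.7 days.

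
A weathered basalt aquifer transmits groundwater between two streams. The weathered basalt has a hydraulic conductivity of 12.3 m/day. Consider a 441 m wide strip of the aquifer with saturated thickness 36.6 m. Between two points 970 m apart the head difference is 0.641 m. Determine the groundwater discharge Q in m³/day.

Cross-sectional area A = 441 × 36.6 = 16141 m².
Hydraulic gradient i = Δh / L = 0.641 / 970 = 0.0006608.
Darcy's law: Q = K · A · i = 12.30 × 16141 × 0.0006608 = 131.2 m³/day.

131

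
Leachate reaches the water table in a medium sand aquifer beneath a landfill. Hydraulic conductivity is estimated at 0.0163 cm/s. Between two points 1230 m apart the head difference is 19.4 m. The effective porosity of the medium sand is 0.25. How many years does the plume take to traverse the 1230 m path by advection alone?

3.79

Convert K: 0.0163 cm/s × 864 = 14.08 m/day.
Hydraulic gradient i = Δh / L = 19.4 / 1230 = 0.01577.
Darcy flux q = K · i = 14.08 × 0.01577 = 0.2221 m/day.
Seepage velocity v = q / n_e = 0.2221 / 0.25 = 0.8885 m/day.
Travel time t = L / v = 1230 / 0.8885 = 1384 days = 3.790 years.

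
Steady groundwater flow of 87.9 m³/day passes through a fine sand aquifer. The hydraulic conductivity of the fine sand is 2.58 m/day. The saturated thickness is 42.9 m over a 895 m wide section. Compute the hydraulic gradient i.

Cross-sectional area A = 895 × 42.9 = 38396 m².
From Q = K·A·i, i = Q / (K·A) = 87.9 / (2.580 × 38396) = 0.0008873.

0.000887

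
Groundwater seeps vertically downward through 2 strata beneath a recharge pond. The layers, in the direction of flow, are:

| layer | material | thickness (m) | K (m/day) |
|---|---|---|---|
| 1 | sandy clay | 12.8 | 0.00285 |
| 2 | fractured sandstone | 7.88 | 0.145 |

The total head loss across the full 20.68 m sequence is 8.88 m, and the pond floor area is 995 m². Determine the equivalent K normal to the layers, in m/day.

Flow is perpendicular to layering, so the layers act in series and the equivalent K is the thickness-weighted harmonic mean.
Total thickness L = 12.8 + 7.88 = 20.68 m.
Σ(b_i/K_i) = 12.8/0.00285 + 7.88/0.145 = 4546 d.
K_eq = L / Σ(b_i/K_i) = 20.68 / 4546 = 0.004549 m/day.

0.00455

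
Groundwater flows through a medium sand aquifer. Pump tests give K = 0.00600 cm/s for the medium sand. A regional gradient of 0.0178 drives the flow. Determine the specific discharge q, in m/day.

0.0923

Convert K: 0.00600 cm/s × 864 = 5.184 m/day.
Hydraulic gradient i = 0.0178.
Specific discharge q = K · i = 5.184 × 0.01780 = 0.09228 m/day.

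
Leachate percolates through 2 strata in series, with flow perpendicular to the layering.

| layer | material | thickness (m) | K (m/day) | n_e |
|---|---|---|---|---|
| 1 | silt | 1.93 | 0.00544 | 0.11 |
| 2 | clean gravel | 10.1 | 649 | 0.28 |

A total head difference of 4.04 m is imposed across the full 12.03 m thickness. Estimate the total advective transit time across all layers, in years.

With flow normal to the layers, continuity requires the same specific discharge q through every layer.
Σ(b_i/K_i) = 1.93/0.00544 + 10.1/649 = 354.8 d.
q = Δh / Σ(b_i/K_i) = 4.04 / 354.8 = 0.01139 m/day.
In each layer the seepage velocity is v_i = q/n_i, so the layer transit time is t_i = b_i·n_i / q:
  layer 1 (silt): t_1 = 1.93 × 0.11 / 0.01139 = 18.64 d
  layer 2 (clean gravel): t_2 = 10.1 × 0.28 / 0.01139 = 248.4 d
Total t = Σ t_i = 267.0 days = 0.7310 years.

0.731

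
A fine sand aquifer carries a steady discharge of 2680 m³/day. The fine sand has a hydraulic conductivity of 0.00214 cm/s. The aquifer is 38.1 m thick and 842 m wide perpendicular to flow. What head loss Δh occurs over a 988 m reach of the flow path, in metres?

44.6

Convert K: 0.00214 cm/s × 864 = 1.849 m/day.
Cross-sectional area A = 842 × 38.1 = 32080 m².
From Q = K·A·i, i = Q / (K·A) = 2680 / (1.849 × 32080) = 0.04518.
Head loss Δh = i · L = 0.04518 × 988 = 44.64 m.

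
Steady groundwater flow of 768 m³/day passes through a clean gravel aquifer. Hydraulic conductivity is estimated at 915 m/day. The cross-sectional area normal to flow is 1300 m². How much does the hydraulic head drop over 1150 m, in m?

From Q = K·A·i, i = Q / (K·A) = 768 / (915.0 × 1300) = 0.0006456.
Head loss Δh = i · L = 0.0006456 × 1150 = 0.7425 m.

0.742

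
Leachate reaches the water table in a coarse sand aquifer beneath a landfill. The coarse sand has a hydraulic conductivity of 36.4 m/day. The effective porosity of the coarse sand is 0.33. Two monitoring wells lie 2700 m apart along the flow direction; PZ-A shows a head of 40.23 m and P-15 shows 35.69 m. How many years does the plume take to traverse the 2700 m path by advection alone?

Hydraulic gradient i = (40.23 − 35.69) / 2700 = 4.54 / 2700 = 0.001681.
Darcy flux q = K · i = 36.40 × 0.001681 = 0.06121 m/day.
Seepage velocity v = q / n_e = 0.06121 / 0.33 = 0.1855 m/day.
Travel time t = L / v = 2700 / 0.1855 = 14557 days = 39.86 years.

39.9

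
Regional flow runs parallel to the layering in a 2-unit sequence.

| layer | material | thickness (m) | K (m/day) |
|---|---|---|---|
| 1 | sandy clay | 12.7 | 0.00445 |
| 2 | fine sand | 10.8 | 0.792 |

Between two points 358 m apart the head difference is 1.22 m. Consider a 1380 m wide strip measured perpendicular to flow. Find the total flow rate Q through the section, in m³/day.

Flow is parallel to layering, so each bed carries its own Darcy discharge and the transmissivities add.
Σ(K_i·b_i) = 0.00445×12.7 + 0.792×10.8 = 8.610 m²/day.
Hydraulic gradient i = Δh / L = 1.22 / 358 = 0.003408.
Q = Σ(K_i·b_i) · W · i = 8.610 × 1380 × 0.003408 = 40.49 m³/day.

40.5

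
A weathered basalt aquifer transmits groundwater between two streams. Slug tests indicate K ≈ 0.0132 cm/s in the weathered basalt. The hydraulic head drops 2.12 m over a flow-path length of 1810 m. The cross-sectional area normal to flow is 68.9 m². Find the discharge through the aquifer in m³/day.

Convert K: 0.0132 cm/s × 864 = 11.40 m/day.
Hydraulic gradient i = Δh / L = 2.12 / 1810 = 0.001171.
Darcy's law: Q = K · A · i = 11.40 × 68.90 × 0.001171 = 0.9204 m³/day.

0.920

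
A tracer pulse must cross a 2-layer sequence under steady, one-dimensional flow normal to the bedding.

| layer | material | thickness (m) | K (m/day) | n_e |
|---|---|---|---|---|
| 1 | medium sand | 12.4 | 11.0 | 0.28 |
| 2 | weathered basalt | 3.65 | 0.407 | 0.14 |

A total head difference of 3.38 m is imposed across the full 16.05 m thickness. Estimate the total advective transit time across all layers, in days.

With flow normal to the layers, continuity requires the same specific discharge q through every layer.
Σ(b_i/K_i) = 12.4/11.0 + 3.65/0.407 = 10.10 d.
q = Δh / Σ(b_i/K_i) = 3.38 / 10.10 = 0.3348 m/day.
In each layer the seepage velocity is v_i = q/n_i, so the layer transit time is t_i = b_i·n_i / q:
  layer 1 (medium sand): t_1 = 12.4 × 0.28 / 0.3348 = 10.37 d
  layer 2 (weathered basalt): t_2 = 3.65 × 0.14 / 0.3348 = 1.526 d
Total t = Σ t_i = 11.90 days.

11.9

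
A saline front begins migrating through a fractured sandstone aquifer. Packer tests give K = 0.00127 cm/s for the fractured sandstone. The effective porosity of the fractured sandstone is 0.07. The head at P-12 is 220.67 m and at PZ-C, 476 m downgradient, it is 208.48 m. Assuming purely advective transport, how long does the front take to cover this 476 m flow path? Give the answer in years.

3.25

Convert K: 0.00127 cm/s × 864 = 1.097 m/day.
Hydraulic gradient i = (220.67 − 208.48) / 476 = 12.19 / 476 = 0.02561.
Darcy flux q = K · i = 1.097 × 0.02561 = 0.02810 m/day.
Seepage velocity v = q / n_e = 0.02810 / 0.07 = 0.4014 m/day.
Travel time t = L / v = 476 / 0.4014 = 1186 days = 3.246 years.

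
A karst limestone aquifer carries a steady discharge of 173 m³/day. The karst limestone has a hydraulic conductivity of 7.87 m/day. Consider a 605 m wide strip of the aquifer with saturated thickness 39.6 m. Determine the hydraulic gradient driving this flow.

Cross-sectional area A = 605 × 39.6 = 23958 m².
From Q = K·A·i, i = Q / (K·A) = 173 / (7.870 × 23958) = 0.0009175.

0.000918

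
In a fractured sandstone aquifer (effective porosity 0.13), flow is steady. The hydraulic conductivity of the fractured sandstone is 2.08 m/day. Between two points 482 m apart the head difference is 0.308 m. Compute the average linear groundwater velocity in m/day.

Hydraulic gradient i = Δh / L = 0.308 / 482 = 0.0006390.
Darcy flux q = K · i = 2.080 × 0.0006390 = 0.001329 m/day.
Seepage velocity v = q / n_e = 0.001329 / 0.13 = 0.01022 m/day.

0.0102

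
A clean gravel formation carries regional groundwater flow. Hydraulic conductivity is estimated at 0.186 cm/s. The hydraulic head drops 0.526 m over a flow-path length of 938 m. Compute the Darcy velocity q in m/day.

0.0901

Convert K: 0.186 cm/s × 864 = 160.7 m/day.
Hydraulic gradient i = Δh / L = 0.526 / 938 = 0.0005608.
Specific discharge q = K · i = 160.7 × 0.0005608 = 0.09012 m/day.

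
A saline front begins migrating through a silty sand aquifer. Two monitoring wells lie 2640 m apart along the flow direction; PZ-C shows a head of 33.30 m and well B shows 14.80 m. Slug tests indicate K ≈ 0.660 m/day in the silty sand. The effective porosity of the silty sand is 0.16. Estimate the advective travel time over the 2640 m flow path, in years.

Hydraulic gradient i = (33.30 − 14.80) / 2640 = 18.5 / 2640 = 0.007008.
Darcy flux q = K · i = 0.6600 × 0.007008 = 0.004625 m/day.
Seepage velocity v = q / n_e = 0.004625 / 0.16 = 0.02891 m/day.
Travel time t = L / v = 2640 / 0.02891 = 91330 days = 250.0 years.

250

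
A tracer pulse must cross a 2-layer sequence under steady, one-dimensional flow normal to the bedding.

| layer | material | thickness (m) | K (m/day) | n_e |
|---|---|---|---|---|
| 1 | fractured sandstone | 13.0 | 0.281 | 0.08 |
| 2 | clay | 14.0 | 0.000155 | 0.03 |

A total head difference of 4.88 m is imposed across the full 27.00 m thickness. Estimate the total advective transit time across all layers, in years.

With flow normal to the layers, continuity requires the same specific discharge q through every layer.
Σ(b_i/K_i) = 13.0/0.281 + 14.0/0.000155 = 90369 d.
q = Δh / Σ(b_i/K_i) = 4.88 / 90369 = 5.400e-05 m/day.
In each layer the seepage velocity is v_i = q/n_i, so the layer transit time is t_i = b_i·n_i / q:
  layer 1 (fractured sandstone): t_1 = 13.0 × 0.08 / 5.400e-05 = 19259 d
  layer 2 (clay): t_2 = 14.0 × 0.03 / 5.400e-05 = 7778 d
Total t = Σ t_i = 27037 days = 74.02 years.

74.0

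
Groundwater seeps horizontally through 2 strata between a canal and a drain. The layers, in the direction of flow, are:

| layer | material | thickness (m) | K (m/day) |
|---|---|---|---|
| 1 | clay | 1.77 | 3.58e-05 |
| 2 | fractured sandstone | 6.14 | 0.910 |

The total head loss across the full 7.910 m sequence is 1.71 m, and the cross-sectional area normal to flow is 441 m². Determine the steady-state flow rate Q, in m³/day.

0.0153

Flow is perpendicular to layering, so the layers act in series and the equivalent K is the thickness-weighted harmonic mean.
Total thickness L = 1.77 + 6.14 = 7.910 m.
Σ(b_i/K_i) = 1.77/3.58e-05 + 6.14/0.910 = 49448 d.
K_eq = L / Σ(b_i/K_i) = 7.910 / 49448 = 0.0001600 m/day.
Q = K_eq · A · (Δh/L) = 0.0001600 × 441 × (1.71/7.910) = 0.01525 m³/day.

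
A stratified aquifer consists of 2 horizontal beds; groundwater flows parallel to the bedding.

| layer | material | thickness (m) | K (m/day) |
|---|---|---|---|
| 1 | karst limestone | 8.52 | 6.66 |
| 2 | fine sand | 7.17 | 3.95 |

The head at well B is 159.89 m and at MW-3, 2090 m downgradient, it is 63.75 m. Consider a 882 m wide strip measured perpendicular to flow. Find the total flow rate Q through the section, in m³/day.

3450

Flow is parallel to layering, so each bed carries its own Darcy discharge and the transmissivities add.
Σ(K_i·b_i) = 6.66×8.52 + 3.95×7.17 = 85.06 m²/day.
Hydraulic gradient i = (159.89 − 63.75) / 2090 = 96.14 / 2090 = 0.04600.
Q = Σ(K_i·b_i) · W · i = 85.06 × 882 × 0.04600 = 3451 m³/day.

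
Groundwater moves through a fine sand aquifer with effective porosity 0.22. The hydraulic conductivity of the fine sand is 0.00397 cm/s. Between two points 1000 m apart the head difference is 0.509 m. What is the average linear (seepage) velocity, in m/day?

0.00794

Convert K: 0.00397 cm/s × 864 = 3.430 m/day.
Hydraulic gradient i = Δh / L = 0.509 / 1000 = 0.0005090.
Darcy flux q = K · i = 3.430 × 0.0005090 = 0.001746 m/day.
Seepage velocity v = q / n_e = 0.001746 / 0.22 = 0.007936 m/day.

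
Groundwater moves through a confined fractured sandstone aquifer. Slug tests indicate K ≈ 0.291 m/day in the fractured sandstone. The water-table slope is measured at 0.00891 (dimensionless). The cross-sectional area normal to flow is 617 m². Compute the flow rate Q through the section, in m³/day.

Hydraulic gradient i = 0.00891.
Darcy's law: Q = K · A · i = 0.2910 × 617.0 × 0.008910 = 1.600 m³/day.

1.60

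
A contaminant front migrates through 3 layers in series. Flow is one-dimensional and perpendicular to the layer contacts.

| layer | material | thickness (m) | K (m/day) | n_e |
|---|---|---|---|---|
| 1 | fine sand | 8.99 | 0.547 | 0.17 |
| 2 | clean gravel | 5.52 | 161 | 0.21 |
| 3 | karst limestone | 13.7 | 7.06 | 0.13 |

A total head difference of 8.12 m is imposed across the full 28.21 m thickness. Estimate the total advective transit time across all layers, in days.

With flow normal to the layers, continuity requires the same specific discharge q through every layer.
Σ(b_i/K_i) = 8.99/0.547 + 5.52/161 + 13.7/7.06 = 18.41 d.
q = Δh / Σ(b_i/K_i) = 8.12 / 18.41 = 0.4411 m/day.
In each layer the seepage velocity is v_i = q/n_i, so the layer transit time is t_i = b_i·n_i / q:
  layer 1 (fine sand): t_1 = 8.99 × 0.17 / 0.4411 = 3.465 d
  layer 2 (clean gravel): t_2 = 5.52 × 0.21 / 0.4411 = 2.628 d
  layer 3 (karst limestone): t_3 = 13.7 × 0.13 / 0.4411 = 4.038 d
Total t = Σ t_i = 10.13 days.

10.1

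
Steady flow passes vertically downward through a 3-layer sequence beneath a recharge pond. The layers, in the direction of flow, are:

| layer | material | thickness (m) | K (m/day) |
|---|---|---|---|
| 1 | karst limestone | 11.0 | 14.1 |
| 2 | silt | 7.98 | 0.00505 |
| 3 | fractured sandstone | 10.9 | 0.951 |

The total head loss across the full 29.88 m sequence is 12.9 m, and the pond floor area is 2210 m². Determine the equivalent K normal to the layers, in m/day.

0.0188

Flow is perpendicular to layering, so the layers act in series and the equivalent K is the thickness-weighted harmonic mean.
Total thickness L = 11.0 + 7.98 + 10.9 = 29.88 m.
Σ(b_i/K_i) = 11.0/14.1 + 7.98/0.00505 + 10.9/0.951 = 1592 d.
K_eq = L / Σ(b_i/K_i) = 29.88 / 1592 = 0.01876 m/day.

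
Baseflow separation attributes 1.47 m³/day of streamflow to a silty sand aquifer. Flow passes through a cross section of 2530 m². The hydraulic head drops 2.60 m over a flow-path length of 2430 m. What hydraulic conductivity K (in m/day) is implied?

0.543

Hydraulic gradient i = Δh / L = 2.60 / 2430 = 0.001070.
From Q = K·A·i, K = Q / (A·i) = 1.47 / (2530 × 0.001070) = 0.5430 m/day.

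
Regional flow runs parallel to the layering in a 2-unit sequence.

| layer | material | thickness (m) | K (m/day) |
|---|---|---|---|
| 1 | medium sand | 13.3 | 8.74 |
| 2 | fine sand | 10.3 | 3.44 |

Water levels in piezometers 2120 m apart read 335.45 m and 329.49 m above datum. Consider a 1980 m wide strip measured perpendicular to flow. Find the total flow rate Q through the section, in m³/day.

844

Flow is parallel to layering, so each bed carries its own Darcy discharge and the transmissivities add.
Σ(K_i·b_i) = 8.74×13.3 + 3.44×10.3 = 151.7 m²/day.
Hydraulic gradient i = (335.45 − 329.49) / 2120 = 5.96 / 2120 = 0.002811.
Q = Σ(K_i·b_i) · W · i = 151.7 × 1980 × 0.002811 = 844.3 m³/day.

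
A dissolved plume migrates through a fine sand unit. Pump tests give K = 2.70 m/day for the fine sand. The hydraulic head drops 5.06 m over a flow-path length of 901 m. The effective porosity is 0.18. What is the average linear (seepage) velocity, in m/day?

0.0842

Hydraulic gradient i = Δh / L = 5.06 / 901 = 0.005616.
Darcy flux q = K · i = 2.700 × 0.005616 = 0.01516 m/day.
Seepage velocity v = q / n_e = 0.01516 / 0.18 = 0.08424 m/day.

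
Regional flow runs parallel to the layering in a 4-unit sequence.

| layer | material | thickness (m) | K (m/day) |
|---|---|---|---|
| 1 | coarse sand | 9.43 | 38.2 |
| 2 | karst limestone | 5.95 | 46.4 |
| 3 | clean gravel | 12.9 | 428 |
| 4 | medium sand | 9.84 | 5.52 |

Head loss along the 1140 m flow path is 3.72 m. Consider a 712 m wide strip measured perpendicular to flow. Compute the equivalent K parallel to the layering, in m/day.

163

Flow is parallel to layering, so each bed carries its own Darcy discharge and the transmissivities add.
Σ(K_i·b_i) = 38.2×9.43 + 46.4×5.95 + 428×12.9 + 5.52×9.84 = 6212 m²/day.
Total thickness b = 38.12 m, so K_eq = Σ(K_i·b_i)/b = 163.0 m/day.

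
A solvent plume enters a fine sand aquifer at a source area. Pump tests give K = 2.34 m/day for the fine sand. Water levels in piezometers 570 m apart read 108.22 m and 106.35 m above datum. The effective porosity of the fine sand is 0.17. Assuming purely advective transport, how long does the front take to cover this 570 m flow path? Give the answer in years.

34.6

Hydraulic gradient i = (108.22 − 106.35) / 570 = 1.87 / 570 = 0.003281.
Darcy flux q = K · i = 2.340 × 0.003281 = 0.007677 m/day.
Seepage velocity v = q / n_e = 0.007677 / 0.17 = 0.04516 m/day.
Travel time t = L / v = 570 / 0.04516 = 12622 days = 34.56 years.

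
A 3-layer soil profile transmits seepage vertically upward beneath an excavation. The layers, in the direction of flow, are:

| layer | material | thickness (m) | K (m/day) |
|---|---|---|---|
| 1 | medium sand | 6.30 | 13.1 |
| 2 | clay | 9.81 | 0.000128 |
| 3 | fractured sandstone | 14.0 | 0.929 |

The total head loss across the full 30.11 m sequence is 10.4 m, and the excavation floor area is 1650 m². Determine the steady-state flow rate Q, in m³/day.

0.224

Flow is perpendicular to layering, so the layers act in series and the equivalent K is the thickness-weighted harmonic mean.
Total thickness L = 6.30 + 9.81 + 14.0 = 30.11 m.
Σ(b_i/K_i) = 6.30/13.1 + 9.81/0.000128 + 14.0/0.929 = 76656 d.
K_eq = L / Σ(b_i/K_i) = 30.11 / 76656 = 0.0003928 m/day.
Q = K_eq · A · (Δh/L) = 0.0003928 × 1650 × (10.4/30.11) = 0.2239 m³/day.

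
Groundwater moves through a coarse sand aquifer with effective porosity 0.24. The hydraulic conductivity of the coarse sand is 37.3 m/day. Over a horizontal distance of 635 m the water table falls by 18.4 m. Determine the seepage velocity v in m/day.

Hydraulic gradient i = Δh / L = 18.4 / 635 = 0.02898.
Darcy flux q = K · i = 37.30 × 0.02898 = 1.081 m/day.
Seepage velocity v = q / n_e = 1.081 / 0.24 = 4.503 m/day.

4.50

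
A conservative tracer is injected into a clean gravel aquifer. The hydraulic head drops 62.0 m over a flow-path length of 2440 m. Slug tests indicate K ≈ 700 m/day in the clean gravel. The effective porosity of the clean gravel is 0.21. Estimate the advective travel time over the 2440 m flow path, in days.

Hydraulic gradient i = Δh / L = 62.0 / 2440 = 0.02541.
Darcy flux q = K · i = 700.0 × 0.02541 = 17.79 m/day.
Seepage velocity v = q / n_e = 17.79 / 0.21 = 84.70 m/day.
Travel time t = L / v = 2440 / 84.70 = 28.81 days.

28.8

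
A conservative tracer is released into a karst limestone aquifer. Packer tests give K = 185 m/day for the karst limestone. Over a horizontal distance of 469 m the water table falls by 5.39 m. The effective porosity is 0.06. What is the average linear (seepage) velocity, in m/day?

Hydraulic gradient i = Δh / L = 5.39 / 469 = 0.01149.
Darcy flux q = K · i = 185.0 × 0.01149 = 2.126 m/day.
Seepage velocity v = q / n_e = 2.126 / 0.06 = 35.44 m/day.

35.4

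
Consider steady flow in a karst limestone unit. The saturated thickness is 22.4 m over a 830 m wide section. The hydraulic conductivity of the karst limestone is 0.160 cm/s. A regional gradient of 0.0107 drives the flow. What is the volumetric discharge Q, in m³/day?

27500

Convert K: 0.160 cm/s × 864 = 138.2 m/day.
Cross-sectional area A = 830 × 22.4 = 18592 m².
Hydraulic gradient i = 0.0107.
Darcy's law: Q = K · A · i = 138.2 × 18592 × 0.01070 = 27501 m³/day.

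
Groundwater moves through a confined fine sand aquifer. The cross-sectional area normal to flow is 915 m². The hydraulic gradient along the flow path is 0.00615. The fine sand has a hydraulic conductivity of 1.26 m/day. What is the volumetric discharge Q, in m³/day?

7.09

Hydraulic gradient i = 0.00615.
Darcy's law: Q = K · A · i = 1.260 × 915.0 × 0.006150 = 7.090 m³/day.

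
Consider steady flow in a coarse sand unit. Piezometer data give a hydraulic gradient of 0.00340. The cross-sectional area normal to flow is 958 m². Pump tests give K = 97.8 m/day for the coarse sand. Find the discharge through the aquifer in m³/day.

319

Hydraulic gradient i = 0.00340.
Darcy's law: Q = K · A · i = 97.80 × 958.0 × 0.003400 = 318.6 m³/day.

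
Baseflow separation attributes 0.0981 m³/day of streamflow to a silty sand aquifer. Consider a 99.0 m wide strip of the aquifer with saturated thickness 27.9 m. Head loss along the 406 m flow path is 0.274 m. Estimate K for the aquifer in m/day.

0.0526

Cross-sectional area A = 99.0 × 27.9 = 2762 m².
Hydraulic gradient i = Δh / L = 0.274 / 406 = 0.0006749.
From Q = K·A·i, K = Q / (A·i) = 0.0981 / (2762 × 0.0006749) = 0.05263 m/day.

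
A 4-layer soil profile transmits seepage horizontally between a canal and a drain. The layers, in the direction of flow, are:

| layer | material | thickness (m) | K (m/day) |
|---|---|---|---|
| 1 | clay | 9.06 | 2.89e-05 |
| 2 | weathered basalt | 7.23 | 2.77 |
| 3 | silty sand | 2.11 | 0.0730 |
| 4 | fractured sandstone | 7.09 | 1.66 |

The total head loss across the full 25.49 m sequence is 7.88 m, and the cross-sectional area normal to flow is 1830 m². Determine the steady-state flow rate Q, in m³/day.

0.0460

Flow is perpendicular to layering, so the layers act in series and the equivalent K is the thickness-weighted harmonic mean.
Total thickness L = 9.06 + 7.23 + 2.11 + 7.09 = 25.49 m.
Σ(b_i/K_i) = 9.06/2.89e-05 + 7.23/2.77 + 2.11/0.0730 + 7.09/1.66 = 3.135e+05 d.
K_eq = L / Σ(b_i/K_i) = 25.49 / 3.135e+05 = 8.130e-05 m/day.
Q = K_eq · A · (Δh/L) = 8.130e-05 × 1830 × (7.88/25.49) = 0.04599 m³/day.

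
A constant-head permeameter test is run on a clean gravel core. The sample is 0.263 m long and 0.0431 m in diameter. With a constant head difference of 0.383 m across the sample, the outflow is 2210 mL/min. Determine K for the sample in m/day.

1500

Cross-sectional area A = π·(d/2)² = π × (0.0431/2)² = 0.001459 m².
Convert discharge: 2210 mL/min = 3.683e-05 m³/s.
Darcy's law rearranged: K = Q·L / (A·Δh) = 3.683e-05 × 0.263 / (0.001459 × 0.383) = 0.01734 m/s = 1498 m/day.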